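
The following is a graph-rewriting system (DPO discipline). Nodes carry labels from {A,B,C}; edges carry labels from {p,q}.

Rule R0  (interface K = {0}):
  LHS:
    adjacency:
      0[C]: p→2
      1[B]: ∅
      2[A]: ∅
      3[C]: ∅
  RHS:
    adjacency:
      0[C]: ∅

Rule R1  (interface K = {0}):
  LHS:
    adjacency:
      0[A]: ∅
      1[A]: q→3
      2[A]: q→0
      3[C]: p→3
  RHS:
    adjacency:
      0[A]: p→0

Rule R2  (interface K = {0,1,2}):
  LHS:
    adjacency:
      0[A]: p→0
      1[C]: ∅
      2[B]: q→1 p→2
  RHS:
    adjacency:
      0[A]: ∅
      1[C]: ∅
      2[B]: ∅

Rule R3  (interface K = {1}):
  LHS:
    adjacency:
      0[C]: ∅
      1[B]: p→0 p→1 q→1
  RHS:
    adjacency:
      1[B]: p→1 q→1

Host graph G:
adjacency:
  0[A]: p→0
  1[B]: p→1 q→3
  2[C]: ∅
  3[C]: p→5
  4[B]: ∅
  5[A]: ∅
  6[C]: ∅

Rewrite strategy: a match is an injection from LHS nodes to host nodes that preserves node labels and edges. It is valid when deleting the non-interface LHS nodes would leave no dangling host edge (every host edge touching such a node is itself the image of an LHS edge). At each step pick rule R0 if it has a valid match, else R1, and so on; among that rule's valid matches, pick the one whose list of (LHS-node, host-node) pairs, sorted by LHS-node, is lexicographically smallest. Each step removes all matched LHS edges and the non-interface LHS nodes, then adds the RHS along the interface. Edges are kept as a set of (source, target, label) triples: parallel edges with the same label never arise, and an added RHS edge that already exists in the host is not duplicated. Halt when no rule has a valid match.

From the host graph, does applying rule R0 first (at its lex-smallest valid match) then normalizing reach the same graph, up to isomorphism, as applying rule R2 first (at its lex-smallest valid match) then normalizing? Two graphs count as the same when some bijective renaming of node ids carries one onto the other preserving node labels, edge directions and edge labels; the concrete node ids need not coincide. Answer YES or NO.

branch R0-first: apply at {0↦3, 1↦4, 2↦5, 3↦2} → |E|=3, then 1 more step(s) → NF |V|=4 |E|=0 V={0:A, 1:B, 3:C, 6:C} E=∅
branch R2-first: apply at {0↦0, 1↦3, 2↦1} → |E|=1, then 1 more step(s) → NF |V|=4 |E|=0 V={0:A, 3:C, 4:B, 6:C} E=∅
graphs isomorphic (equal up to label-preserving node renaming)

Answer: YES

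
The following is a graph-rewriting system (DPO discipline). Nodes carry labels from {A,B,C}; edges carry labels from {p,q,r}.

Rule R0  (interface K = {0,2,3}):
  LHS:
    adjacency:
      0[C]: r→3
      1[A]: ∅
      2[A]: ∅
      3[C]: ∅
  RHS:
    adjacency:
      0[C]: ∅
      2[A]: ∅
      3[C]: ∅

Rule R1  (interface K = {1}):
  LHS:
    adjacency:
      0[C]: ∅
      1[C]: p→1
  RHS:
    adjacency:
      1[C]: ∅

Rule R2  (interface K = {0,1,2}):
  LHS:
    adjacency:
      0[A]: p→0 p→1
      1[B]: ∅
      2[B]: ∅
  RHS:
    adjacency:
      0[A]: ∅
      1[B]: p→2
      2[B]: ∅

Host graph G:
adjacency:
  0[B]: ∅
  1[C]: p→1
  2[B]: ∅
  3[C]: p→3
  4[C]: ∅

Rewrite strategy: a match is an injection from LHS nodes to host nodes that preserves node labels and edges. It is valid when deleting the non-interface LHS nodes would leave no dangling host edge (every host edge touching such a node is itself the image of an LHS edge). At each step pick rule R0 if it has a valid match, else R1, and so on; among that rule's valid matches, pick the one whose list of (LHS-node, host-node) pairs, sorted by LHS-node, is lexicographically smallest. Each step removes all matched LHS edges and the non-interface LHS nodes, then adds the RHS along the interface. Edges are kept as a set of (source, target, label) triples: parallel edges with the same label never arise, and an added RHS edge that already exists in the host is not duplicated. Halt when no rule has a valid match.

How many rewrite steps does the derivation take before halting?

start.  V:5 E:2  edges: 1-p->1 3-p->3
1. fire R1 via {0↦4, 1↦1}  →  V:4 E:1  edges: 3-p->3
2. fire R1 via {0↦1, 1↦3}  →  V:3 E:0  edges: ∅
final graph: no rule applies after step 2

Answer: 2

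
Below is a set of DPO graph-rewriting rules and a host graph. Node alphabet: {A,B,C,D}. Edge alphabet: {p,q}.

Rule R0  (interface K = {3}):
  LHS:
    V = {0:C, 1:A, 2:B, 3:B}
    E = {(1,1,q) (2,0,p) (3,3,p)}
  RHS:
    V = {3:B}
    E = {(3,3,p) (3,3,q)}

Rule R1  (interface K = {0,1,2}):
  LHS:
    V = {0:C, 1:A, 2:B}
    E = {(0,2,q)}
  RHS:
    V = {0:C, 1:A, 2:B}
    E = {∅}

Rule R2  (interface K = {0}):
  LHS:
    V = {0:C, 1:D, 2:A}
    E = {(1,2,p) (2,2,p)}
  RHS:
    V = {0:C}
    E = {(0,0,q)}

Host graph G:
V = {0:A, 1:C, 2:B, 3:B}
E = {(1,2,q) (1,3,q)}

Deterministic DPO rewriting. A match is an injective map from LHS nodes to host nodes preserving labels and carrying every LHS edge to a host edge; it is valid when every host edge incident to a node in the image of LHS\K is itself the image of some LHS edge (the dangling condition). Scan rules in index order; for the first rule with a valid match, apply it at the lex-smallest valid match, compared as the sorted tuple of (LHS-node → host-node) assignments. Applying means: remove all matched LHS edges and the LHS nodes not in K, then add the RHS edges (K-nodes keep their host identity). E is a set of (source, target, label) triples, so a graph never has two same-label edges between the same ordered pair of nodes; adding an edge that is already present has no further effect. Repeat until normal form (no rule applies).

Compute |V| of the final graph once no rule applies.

Answer: 4

Rewrite trace:
initial: |V|=4 |E|=2  E = 1-q->2 1-q->3
step 1: apply R1 at {0↦1, 1↦0, 2↦2}  → |V|=4 |E|=1  E = 1-q->3
step 2: apply R1 at {0↦1, 1↦0, 2↦3}  → |V|=4 |E|=0  E = ∅
final graph: no rule applies after step 2
NF nodes: {0:A, 1:C, 2:B, 3:B}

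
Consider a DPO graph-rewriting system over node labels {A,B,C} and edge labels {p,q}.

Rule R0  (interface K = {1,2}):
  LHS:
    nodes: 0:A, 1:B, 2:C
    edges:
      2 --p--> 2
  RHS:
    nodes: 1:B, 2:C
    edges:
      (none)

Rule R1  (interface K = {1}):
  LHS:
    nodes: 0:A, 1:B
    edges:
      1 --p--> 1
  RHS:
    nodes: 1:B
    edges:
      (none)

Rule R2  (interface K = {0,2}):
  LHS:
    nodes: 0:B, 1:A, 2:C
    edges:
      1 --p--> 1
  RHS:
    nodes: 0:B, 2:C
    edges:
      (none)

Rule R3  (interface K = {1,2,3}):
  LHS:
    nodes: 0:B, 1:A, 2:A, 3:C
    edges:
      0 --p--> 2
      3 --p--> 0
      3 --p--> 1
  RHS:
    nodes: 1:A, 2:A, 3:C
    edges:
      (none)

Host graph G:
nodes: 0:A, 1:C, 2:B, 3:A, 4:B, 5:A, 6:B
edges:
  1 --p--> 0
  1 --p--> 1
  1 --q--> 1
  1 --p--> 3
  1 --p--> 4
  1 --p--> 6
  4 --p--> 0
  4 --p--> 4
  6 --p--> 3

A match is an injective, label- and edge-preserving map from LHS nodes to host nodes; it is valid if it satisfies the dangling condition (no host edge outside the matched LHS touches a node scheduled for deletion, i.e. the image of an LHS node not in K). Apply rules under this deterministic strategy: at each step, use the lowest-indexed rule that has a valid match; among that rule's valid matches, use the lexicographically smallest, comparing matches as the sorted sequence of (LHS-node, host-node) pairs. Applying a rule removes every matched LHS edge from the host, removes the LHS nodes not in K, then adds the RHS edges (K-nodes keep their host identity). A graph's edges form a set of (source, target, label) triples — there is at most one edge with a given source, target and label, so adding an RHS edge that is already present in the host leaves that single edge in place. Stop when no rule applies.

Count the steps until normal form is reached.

initial: |V|=7 |E|=9  E = 1-p->0 1-p->1 1-q->1 1-p->3 1-p->4 1-p->6 4-p->0 4-p->4 6-p->3
step 1: apply R0 at {0↦5, 1↦2, 2↦1}  → |V|=6 |E|=8  E = 1-p->0 1-q->1 1-p->3 1-p->4 1-p->6 4-p->0 4-p->4 6-p->3
step 2: apply R3 at {0↦6, 1↦0, 2↦3, 3↦1}  → |V|=5 |E|=5  E = 1-q->1 1-p->3 1-p->4 4-p->0 4-p->4
normal form: no rule applies after step 2

Answer: 2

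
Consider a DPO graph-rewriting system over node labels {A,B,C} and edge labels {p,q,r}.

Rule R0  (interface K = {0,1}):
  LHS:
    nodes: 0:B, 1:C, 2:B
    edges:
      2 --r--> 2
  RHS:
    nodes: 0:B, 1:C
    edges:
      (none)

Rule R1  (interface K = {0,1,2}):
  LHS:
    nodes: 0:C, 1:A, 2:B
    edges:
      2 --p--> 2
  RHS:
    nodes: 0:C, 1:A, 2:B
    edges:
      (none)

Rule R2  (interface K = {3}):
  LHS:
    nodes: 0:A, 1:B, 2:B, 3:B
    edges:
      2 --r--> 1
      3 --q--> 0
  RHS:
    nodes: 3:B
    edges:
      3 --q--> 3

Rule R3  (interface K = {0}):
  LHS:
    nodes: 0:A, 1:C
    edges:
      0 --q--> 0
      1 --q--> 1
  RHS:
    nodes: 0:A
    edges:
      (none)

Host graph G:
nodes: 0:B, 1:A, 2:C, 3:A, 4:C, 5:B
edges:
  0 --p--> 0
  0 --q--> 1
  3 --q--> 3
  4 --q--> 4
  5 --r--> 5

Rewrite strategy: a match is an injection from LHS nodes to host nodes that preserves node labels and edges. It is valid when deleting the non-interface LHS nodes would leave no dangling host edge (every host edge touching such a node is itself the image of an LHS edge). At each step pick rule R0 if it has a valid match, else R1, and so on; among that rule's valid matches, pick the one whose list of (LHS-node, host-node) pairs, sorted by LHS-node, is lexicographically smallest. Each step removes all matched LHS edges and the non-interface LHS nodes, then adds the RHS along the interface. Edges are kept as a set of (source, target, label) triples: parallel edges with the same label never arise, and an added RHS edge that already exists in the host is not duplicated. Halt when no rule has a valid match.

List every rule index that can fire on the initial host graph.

R0: 2 valid matches — {0↦0, 1↦2, 2↦5}, {0↦0, 1↦4, 2↦5}
R1: 4 valid matches — {0↦2, 1↦1, 2↦0}, {0↦2, 1↦3, 2↦0}, {0↦4, 1↦1, 2↦0} (+1 more)
R2: no valid match — LHS pattern not found
R3: 1 valid match — {0↦3, 1↦4}

Answer: [R0,R1,R3]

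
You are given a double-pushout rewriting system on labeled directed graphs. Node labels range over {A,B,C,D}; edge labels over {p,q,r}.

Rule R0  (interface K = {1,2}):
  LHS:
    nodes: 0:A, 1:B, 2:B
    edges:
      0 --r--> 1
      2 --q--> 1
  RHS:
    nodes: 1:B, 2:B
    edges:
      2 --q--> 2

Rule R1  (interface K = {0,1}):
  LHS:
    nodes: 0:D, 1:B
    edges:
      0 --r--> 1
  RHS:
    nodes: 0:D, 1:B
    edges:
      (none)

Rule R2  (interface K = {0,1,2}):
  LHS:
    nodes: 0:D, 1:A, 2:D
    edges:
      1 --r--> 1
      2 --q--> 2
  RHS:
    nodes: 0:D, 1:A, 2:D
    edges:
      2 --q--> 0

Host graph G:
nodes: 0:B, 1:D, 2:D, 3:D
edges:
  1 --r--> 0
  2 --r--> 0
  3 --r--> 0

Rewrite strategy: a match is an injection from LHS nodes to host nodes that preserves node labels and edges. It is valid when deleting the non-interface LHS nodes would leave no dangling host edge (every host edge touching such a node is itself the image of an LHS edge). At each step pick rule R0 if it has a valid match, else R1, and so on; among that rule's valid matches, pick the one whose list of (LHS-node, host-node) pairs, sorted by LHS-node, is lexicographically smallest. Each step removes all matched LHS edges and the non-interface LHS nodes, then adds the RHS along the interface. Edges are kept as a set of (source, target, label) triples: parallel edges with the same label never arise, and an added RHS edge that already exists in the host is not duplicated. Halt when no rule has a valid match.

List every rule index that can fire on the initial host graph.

R0: no valid match — LHS pattern not found
R1: 3 valid matches — {0↦1, 1↦0}, {0↦2, 1↦0}, {0↦3, 1↦0}
R2: no valid match — LHS pattern not found

Answer: [R1]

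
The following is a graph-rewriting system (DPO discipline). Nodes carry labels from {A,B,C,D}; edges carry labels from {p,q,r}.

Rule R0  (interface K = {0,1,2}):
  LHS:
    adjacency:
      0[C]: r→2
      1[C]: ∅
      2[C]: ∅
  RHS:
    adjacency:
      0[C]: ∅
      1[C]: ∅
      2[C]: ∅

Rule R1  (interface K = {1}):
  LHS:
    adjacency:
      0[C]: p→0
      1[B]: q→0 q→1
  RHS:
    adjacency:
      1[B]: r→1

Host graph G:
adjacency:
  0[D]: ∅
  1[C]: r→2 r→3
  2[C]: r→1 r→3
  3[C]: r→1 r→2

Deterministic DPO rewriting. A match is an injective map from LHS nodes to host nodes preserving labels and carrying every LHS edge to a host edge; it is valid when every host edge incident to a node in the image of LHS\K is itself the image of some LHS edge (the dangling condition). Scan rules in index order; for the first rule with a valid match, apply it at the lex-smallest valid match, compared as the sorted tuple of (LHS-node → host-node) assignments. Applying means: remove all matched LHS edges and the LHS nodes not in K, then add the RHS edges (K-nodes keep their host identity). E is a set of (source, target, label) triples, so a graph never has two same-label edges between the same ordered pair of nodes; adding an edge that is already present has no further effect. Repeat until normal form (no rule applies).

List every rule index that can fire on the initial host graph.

R0: 6 valid matches — {0↦1, 1↦2, 2↦3}, {0↦1, 1↦3, 2↦2}, {0↦2, 1↦1, 2↦3} (+3 more)
R1: no valid match — LHS pattern not found

Answer: [R0]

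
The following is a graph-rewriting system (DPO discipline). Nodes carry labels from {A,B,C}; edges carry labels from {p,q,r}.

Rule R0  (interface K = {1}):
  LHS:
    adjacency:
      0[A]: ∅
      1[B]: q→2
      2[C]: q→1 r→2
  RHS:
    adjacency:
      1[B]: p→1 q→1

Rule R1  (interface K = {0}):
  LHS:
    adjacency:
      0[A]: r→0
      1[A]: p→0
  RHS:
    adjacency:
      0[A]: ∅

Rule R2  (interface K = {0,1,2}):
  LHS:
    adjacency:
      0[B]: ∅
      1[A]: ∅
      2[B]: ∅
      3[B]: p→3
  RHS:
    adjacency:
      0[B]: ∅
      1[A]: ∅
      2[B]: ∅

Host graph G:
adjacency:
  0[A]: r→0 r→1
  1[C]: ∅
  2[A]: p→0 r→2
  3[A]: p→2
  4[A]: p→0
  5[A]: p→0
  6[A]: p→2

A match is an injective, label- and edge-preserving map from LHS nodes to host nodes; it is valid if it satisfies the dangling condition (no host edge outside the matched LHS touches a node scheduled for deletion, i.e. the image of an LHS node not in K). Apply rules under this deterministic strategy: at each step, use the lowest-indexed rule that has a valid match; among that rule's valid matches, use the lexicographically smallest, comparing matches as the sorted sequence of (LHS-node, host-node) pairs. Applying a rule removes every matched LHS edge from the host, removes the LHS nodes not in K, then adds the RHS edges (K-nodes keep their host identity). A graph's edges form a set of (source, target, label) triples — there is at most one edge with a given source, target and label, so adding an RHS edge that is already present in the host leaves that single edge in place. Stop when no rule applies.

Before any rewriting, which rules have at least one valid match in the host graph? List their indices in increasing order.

R0: no valid match — LHS pattern not found
R1: 4 valid matches — {0↦0, 1↦4}, {0↦0, 1↦5}, {0↦2, 1↦3} (+1 more)
R2: no valid match — LHS pattern not found

Answer: [R1]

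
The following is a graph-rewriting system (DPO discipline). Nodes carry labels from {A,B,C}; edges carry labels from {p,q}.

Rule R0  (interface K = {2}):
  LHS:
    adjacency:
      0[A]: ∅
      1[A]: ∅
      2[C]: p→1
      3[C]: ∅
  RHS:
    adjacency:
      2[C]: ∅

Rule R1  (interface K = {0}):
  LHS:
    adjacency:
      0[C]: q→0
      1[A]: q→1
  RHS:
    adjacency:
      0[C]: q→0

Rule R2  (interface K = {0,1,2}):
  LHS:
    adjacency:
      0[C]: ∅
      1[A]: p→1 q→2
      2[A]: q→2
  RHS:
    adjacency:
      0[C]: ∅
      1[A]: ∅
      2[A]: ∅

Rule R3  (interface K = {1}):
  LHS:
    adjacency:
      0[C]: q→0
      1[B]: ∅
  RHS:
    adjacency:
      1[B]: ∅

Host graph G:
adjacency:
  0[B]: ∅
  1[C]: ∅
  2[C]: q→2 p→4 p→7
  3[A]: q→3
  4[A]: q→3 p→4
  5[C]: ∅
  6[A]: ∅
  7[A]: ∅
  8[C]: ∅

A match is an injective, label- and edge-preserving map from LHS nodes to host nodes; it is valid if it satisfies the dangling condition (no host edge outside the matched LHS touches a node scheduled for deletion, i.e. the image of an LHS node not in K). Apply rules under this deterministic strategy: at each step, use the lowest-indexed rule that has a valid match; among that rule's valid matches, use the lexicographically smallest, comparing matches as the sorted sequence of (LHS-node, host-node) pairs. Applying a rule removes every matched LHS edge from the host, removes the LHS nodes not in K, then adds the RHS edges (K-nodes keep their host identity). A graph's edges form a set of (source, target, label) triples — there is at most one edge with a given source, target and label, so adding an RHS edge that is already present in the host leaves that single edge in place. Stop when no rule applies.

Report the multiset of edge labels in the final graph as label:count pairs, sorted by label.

Answer: (no edges)

Derivation:
[0] host  ⇒  9 nodes, 6 edges  {2-q->2 2-p->4 2-p->7 3-q->3 4-q->3 4-p->4}
[1] R0 @ {0↦6, 1↦7, 2↦2, 3↦1}  ⇒  6 nodes, 5 edges  {2-q->2 2-p->4 3-q->3 4-q->3 4-p->4}
[2] R2 @ {0↦2, 1↦4, 2↦3}  ⇒  6 nodes, 2 edges  {2-q->2 2-p->4}
[3] R0 @ {0↦3, 1↦4, 2↦2, 3↦5}  ⇒  3 nodes, 1 edges  {2-q->2}
[4] R3 @ {0↦2, 1↦0}  ⇒  2 nodes, 0 edges  {∅}
normal form: no rule applies after step 4
NF edges: []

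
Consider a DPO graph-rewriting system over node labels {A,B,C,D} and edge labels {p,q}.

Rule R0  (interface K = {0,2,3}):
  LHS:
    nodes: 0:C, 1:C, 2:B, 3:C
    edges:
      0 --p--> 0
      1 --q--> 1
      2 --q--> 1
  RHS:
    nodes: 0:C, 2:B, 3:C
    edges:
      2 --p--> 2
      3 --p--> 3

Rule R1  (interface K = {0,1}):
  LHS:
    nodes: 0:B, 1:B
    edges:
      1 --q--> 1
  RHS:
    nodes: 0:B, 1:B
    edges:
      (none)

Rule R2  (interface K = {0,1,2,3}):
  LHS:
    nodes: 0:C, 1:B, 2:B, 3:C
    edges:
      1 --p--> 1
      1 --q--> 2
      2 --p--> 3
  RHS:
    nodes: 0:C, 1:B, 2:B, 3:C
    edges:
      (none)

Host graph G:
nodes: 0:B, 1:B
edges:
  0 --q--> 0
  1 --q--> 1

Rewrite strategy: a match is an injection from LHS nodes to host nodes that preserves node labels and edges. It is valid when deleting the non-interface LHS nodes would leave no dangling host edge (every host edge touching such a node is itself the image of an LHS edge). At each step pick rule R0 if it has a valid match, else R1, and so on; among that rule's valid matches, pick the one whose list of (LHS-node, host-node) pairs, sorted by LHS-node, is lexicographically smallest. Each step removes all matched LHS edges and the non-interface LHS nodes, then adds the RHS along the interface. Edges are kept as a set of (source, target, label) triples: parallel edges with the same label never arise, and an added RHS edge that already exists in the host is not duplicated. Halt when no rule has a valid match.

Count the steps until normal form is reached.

Answer: 2

Rewrite trace:
initial: |V|=2 |E|=2  E = 0-q->0 1-q->1
step 1: apply R1 at {0↦0, 1↦1}  → |V|=2 |E|=1  E = 0-q->0
step 2: apply R1 at {0↦1, 1↦0}  → |V|=2 |E|=0  E = ∅
normal form: no rule applies after step 2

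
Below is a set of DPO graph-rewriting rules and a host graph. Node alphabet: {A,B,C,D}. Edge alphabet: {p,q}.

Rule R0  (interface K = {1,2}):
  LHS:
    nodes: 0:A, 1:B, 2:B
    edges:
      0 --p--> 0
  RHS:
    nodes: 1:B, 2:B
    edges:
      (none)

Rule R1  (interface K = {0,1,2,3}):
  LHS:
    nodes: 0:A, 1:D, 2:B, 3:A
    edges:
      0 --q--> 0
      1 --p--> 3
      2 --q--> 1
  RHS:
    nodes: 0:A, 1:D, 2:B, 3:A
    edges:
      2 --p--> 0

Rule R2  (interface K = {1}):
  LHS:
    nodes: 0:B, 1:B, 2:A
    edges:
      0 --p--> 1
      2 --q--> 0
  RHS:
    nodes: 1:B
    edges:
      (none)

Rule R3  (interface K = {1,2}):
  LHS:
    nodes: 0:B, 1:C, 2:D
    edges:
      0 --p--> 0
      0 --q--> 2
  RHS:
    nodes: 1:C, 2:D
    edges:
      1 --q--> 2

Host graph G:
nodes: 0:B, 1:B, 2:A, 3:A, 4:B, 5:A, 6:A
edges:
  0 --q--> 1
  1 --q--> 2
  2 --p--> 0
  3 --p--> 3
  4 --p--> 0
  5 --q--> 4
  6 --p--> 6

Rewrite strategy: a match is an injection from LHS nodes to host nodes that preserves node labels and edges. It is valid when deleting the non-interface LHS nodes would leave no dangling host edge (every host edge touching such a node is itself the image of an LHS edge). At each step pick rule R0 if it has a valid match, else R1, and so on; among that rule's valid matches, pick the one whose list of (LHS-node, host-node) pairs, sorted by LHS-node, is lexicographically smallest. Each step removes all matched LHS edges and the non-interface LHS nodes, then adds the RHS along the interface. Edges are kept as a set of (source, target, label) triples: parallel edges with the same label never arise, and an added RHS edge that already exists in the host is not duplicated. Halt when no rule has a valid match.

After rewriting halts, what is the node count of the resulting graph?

Answer: 3

Steps:
start.  V:7 E:7  edges: 0-q->1 1-q->2 2-p->0 3-p->3 4-p->0 5-q->4 6-p->6
1. fire R0 via {0↦3, 1↦0, 2↦1}  →  V:6 E:6  edges: 0-q->1 1-q->2 2-p->0 4-p->0 5-q->4 6-p->6
2. fire R0 via {0↦6, 1↦0, 2↦1}  →  V:5 E:5  edges: 0-q->1 1-q->2 2-p->0 4-p->0 5-q->4
3. fire R2 via {0↦4, 1↦0, 2↦5}  →  V:3 E:3  edges: 0-q->1 1-q->2 2-p->0
final graph: no rule applies after step 3
NF nodes: {0:B, 1:B, 2:A}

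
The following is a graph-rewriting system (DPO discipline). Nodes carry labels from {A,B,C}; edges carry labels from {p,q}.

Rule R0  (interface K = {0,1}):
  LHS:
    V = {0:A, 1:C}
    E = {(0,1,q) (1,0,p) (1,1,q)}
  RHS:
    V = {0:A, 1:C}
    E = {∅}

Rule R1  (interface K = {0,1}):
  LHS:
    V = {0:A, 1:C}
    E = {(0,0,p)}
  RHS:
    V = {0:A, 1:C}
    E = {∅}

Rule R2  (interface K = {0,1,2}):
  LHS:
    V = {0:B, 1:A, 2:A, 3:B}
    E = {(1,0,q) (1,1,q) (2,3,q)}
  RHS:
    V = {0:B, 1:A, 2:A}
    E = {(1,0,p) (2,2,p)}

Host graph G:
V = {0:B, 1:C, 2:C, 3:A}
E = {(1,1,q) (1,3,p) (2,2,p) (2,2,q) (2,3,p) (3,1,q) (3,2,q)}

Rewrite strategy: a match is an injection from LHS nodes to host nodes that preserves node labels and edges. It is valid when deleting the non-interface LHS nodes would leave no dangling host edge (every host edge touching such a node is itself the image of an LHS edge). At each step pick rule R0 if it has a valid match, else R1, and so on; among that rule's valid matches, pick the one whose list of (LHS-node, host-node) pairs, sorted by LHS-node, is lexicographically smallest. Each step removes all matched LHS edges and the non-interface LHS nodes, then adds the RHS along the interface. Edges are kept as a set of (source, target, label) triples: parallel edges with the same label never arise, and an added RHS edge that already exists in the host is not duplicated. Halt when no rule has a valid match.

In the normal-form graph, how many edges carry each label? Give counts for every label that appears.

start.  V:4 E:7  edges: 1-q->1 1-p->3 2-p->2 2-q->2 2-p->3 3-q->1 3-q->2
1. fire R0 via {0↦3, 1↦1}  →  V:4 E:4  edges: 2-p->2 2-q->2 2-p->3 3-q->2
2. fire R0 via {0↦3, 1↦2}  →  V:4 E:1  edges: 2-p->2
final graph: no rule applies after step 2
NF edges: [(2, 2, 'p')]

Answer: p:1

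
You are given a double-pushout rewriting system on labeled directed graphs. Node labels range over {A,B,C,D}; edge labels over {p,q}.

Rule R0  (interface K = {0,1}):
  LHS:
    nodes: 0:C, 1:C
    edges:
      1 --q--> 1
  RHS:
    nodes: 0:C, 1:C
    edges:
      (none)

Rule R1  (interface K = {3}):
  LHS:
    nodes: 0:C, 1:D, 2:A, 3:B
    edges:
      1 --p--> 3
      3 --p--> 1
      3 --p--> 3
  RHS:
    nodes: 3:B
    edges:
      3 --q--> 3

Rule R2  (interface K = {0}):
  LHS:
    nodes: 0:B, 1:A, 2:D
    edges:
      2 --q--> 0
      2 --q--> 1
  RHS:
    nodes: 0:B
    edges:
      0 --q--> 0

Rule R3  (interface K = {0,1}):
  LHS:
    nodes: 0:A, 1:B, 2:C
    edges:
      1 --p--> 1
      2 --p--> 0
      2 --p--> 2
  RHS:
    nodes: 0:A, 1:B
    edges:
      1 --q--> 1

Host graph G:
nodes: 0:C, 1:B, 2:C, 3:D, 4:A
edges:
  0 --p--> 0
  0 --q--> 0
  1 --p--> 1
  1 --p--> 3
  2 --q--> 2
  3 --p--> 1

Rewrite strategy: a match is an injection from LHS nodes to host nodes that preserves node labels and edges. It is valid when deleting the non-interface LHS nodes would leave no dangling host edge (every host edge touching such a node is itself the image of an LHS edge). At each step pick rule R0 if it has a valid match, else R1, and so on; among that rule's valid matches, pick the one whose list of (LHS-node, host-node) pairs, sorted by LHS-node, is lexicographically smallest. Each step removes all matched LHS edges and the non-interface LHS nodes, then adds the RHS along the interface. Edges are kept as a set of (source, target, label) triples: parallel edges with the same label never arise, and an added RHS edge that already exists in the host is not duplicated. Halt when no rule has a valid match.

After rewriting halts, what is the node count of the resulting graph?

Answer: 2

Steps:
initial: |V|=5 |E|=6  E = 0-p->0 0-q->0 1-p->1 1-p->3 2-q->2 3-p->1
step 1: apply R0 at {0↦0, 1↦2}  → |V|=5 |E|=5  E = 0-p->0 0-q->0 1-p->1 1-p->3 3-p->1
step 2: apply R0 at {0↦2, 1↦0}  → |V|=5 |E|=4  E = 0-p->0 1-p->1 1-p->3 3-p->1
step 3: apply R1 at {0↦2, 1↦3, 2↦4, 3↦1}  → |V|=2 |E|=2  E = 0-p->0 1-q->1
final graph: no rule applies after step 3
NF nodes: {0:C, 1:B}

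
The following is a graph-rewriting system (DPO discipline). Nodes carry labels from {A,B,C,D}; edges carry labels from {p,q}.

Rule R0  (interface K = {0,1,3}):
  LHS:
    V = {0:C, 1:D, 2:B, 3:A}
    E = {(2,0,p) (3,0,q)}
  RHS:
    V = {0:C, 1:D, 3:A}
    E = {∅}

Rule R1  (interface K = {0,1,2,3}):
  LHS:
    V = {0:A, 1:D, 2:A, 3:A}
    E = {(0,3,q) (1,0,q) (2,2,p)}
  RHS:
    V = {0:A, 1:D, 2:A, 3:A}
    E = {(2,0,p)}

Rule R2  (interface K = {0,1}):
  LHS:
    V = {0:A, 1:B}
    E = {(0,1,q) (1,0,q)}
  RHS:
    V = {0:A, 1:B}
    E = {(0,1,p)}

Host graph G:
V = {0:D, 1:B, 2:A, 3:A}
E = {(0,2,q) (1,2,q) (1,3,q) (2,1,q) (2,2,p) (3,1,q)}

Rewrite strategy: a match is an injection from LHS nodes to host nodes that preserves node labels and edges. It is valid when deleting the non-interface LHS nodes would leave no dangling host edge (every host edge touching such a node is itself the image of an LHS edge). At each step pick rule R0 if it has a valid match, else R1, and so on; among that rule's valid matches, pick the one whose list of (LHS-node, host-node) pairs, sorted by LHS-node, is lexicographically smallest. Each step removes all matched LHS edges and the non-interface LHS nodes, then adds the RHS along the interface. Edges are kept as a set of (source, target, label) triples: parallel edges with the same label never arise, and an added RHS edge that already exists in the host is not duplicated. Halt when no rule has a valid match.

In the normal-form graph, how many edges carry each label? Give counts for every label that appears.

Answer: p:3 q:1

Steps:
[0] host  ⇒  4 nodes, 6 edges  {0-q->2 1-q->2 1-q->3 2-q->1 2-p->2 3-q->1}
[1] R2 @ {0↦2, 1↦1}  ⇒  4 nodes, 5 edges  {0-q->2 1-q->3 2-p->1 2-p->2 3-q->1}
[2] R2 @ {0↦3, 1↦1}  ⇒  4 nodes, 4 edges  {0-q->2 2-p->1 2-p->2 3-p->1}
halt: no rule applies after step 2
NF edges: [(0, 2, 'q'), (2, 1, 'p'), (2, 2, 'p'), (3, 1, 'p')]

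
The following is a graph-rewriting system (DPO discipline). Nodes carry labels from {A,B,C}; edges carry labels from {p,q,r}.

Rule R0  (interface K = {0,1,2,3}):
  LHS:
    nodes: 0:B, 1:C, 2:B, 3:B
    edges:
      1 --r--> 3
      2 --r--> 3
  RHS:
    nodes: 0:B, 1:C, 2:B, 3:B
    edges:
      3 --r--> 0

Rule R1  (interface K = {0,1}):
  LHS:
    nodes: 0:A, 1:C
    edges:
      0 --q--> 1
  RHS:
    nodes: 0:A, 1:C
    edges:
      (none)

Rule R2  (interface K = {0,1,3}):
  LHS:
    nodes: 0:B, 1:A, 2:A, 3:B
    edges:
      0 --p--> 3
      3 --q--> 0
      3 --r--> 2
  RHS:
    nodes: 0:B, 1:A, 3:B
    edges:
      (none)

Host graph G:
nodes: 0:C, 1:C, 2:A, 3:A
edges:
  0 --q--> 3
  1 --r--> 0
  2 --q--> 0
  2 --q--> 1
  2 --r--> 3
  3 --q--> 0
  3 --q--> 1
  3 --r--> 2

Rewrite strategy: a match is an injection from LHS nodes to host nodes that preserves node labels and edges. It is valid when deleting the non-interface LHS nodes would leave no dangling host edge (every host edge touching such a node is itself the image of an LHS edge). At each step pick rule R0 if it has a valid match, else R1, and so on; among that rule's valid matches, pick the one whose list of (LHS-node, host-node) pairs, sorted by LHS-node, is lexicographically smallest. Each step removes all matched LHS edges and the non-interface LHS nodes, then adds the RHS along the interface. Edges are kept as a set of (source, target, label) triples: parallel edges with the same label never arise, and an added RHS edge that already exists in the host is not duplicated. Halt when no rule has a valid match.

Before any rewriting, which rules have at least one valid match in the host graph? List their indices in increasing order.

Answer: [R1]

Steps:
R0: no valid match — LHS pattern not found
R1: 4 valid matches — {0↦2, 1↦0}, {0↦2, 1↦1}, {0↦3, 1↦0} (+1 more)
R2: no valid match — LHS pattern not found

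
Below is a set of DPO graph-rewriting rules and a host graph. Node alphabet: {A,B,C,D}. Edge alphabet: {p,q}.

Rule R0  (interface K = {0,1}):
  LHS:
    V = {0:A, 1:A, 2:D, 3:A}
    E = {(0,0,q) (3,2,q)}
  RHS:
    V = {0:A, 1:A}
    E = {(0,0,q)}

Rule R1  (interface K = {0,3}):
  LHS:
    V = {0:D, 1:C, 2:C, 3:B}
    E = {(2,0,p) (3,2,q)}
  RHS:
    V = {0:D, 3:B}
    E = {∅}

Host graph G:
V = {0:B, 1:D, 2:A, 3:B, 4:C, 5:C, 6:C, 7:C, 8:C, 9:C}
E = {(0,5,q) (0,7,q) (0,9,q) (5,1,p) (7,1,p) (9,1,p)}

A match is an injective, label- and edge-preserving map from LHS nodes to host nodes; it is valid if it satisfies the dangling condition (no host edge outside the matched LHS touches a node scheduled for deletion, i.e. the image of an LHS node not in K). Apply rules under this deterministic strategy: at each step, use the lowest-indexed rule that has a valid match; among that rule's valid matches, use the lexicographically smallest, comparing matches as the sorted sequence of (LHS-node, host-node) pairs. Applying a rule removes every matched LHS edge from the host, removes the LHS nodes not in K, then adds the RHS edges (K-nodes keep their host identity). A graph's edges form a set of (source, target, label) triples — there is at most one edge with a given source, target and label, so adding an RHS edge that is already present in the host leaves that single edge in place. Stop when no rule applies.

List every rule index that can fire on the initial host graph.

R0: no valid match — LHS pattern not found
R1: 9 valid matches — {0↦1, 1↦4, 2↦5, 3↦0}, {0↦1, 1↦4, 2↦7, 3↦0}, {0↦1, 1↦4, 2↦9, 3↦0} (+6 more)

Answer: [R1]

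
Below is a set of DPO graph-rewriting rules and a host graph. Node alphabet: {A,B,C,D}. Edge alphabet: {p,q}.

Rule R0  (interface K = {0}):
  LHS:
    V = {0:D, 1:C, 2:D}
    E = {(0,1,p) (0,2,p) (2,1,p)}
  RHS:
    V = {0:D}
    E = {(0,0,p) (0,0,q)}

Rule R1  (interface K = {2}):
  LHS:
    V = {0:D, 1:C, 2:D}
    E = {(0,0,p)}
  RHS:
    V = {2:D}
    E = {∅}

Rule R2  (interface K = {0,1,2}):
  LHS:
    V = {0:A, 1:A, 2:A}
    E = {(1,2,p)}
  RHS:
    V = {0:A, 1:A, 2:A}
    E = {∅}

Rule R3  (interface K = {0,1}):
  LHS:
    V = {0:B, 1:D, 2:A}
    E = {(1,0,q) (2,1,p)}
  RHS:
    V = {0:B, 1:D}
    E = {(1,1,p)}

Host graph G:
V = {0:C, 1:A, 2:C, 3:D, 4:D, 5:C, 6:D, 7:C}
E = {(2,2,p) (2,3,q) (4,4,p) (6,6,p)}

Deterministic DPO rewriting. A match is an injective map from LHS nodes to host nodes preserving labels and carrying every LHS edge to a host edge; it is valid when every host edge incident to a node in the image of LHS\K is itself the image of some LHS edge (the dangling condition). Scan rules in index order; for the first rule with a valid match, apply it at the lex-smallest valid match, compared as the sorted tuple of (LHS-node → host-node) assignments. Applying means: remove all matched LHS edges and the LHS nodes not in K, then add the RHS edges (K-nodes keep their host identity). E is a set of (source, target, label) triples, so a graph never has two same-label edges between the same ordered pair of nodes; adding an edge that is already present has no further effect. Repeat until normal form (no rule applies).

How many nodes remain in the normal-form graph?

Answer: 4

Derivation:
start.  V:8 E:4  edges: 2-p->2 2-q->3 4-p->4 6-p->6
1. fire R1 via {0↦4, 1↦0, 2↦3}  →  V:6 E:3  edges: 2-p->2 2-q->3 6-p->6
2. fire R1 via {0↦6, 1↦5, 2↦3}  →  V:4 E:2  edges: 2-p->2 2-q->3
final graph: no rule applies after step 2
NF nodes: {1:A, 2:C, 3:D, 7:C}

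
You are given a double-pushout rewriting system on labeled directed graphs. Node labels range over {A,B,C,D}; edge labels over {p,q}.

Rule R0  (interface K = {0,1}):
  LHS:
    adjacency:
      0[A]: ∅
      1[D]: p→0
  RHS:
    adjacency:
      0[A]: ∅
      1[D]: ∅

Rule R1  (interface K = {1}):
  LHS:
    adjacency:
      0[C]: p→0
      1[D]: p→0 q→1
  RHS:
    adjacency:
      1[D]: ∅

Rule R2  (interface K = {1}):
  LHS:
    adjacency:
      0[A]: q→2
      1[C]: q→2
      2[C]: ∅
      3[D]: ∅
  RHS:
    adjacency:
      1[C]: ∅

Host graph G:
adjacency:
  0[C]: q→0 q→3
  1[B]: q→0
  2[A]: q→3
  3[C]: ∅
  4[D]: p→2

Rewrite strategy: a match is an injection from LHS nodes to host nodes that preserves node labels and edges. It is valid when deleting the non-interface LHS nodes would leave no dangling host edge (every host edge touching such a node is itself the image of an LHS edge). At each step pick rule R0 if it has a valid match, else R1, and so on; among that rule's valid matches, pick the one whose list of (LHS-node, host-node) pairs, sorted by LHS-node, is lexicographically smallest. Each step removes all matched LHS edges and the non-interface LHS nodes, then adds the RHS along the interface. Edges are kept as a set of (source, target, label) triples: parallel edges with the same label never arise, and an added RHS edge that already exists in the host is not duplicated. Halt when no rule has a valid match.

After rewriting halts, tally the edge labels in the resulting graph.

[0] host  ⇒  5 nodes, 5 edges  {0-q->0 0-q->3 1-q->0 2-q->3 4-p->2}
[1] R0 @ {0↦2, 1↦4}  ⇒  5 nodes, 4 edges  {0-q->0 0-q->3 1-q->0 2-q->3}
[2] R2 @ {0↦2, 1↦0, 2↦3, 3↦4}  ⇒  2 nodes, 2 edges  {0-q->0 1-q->0}
halt: no rule applies after step 2
NF edges: [(0, 0, 'q'), (1, 0, 'q')]

Answer: q:2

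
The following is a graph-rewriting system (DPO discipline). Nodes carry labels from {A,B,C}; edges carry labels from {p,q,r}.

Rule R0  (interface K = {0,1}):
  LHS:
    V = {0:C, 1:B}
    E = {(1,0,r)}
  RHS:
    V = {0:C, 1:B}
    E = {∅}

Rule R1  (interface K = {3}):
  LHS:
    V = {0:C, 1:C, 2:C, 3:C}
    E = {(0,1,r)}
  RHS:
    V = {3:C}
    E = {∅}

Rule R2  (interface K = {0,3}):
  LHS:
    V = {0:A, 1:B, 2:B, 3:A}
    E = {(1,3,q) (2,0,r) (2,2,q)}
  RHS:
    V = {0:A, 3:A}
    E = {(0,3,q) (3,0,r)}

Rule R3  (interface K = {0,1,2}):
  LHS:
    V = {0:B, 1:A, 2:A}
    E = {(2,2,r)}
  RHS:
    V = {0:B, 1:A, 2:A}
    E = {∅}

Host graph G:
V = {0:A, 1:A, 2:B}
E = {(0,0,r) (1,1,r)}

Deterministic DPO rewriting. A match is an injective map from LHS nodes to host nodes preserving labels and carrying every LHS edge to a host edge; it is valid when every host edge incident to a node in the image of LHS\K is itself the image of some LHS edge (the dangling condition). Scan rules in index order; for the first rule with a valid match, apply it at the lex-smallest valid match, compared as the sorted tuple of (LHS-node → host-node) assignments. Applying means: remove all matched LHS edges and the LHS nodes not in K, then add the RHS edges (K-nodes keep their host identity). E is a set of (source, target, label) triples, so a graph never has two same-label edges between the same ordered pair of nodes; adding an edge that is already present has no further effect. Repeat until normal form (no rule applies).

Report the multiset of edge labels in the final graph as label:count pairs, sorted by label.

Answer: (no edges)

Steps:
start.  V:3 E:2  edges: 0-r->0 1-r->1
1. fire R3 via {0↦2, 1↦0, 2↦1}  →  V:3 E:1  edges: 0-r->0
2. fire R3 via {0↦2, 1↦1, 2↦0}  →  V:3 E:0  edges: ∅
normal form: no rule applies after step 2
NF edges: []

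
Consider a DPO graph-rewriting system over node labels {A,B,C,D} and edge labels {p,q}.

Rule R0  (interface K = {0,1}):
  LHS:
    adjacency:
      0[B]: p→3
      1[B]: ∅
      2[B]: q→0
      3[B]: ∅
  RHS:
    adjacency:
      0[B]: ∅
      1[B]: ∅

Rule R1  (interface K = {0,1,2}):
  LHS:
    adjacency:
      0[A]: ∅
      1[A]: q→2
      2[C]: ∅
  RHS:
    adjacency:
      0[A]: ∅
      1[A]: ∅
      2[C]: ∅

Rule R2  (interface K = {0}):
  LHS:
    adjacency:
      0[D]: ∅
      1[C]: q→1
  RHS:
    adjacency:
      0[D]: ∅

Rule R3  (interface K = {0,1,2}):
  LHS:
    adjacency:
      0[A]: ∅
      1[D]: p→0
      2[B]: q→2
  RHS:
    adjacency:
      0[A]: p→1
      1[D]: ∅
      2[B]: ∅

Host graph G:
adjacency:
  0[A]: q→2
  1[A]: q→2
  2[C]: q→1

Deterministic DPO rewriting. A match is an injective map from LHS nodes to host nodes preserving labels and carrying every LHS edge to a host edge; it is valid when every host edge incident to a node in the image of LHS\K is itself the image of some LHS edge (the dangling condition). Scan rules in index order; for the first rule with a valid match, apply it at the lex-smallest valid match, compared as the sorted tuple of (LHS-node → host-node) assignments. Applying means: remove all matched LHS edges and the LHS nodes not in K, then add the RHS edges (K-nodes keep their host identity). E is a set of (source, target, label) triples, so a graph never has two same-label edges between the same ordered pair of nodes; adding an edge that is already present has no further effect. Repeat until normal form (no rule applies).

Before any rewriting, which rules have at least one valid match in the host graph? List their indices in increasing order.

Answer: [R1]

Derivation:
R0: no valid match — LHS pattern not found
R1: 2 valid matches — {0↦0, 1↦1, 2↦2}, {0↦1, 1↦0, 2↦2}
R2: no valid match — LHS pattern not found
R3: no valid match — LHS pattern not found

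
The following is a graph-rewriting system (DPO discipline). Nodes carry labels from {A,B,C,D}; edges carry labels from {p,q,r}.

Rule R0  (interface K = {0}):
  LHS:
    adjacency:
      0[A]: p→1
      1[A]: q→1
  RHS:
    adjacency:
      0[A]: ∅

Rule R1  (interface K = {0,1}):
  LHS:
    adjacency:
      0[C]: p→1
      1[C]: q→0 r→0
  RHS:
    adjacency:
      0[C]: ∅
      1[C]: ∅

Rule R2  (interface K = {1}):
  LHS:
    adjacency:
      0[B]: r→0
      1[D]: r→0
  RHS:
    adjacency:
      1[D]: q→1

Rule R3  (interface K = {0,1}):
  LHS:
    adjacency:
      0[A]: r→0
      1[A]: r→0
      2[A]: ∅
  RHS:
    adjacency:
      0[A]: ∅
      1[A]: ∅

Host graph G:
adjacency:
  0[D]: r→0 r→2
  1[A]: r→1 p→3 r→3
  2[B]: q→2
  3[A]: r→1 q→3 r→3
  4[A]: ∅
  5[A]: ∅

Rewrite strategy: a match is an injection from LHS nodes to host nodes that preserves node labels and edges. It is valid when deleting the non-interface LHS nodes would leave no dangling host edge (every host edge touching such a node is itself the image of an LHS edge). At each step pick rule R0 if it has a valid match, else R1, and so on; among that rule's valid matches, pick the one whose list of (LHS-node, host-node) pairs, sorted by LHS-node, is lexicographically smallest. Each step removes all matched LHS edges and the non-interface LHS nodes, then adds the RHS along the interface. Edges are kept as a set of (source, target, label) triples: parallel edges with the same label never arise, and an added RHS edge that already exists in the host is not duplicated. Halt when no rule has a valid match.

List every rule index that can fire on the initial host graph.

R0: no valid match — 1 raw match, all fail dangling condition
R1: no valid match — LHS pattern not found
R2: no valid match — LHS pattern not found
R3: 4 valid matches — {0↦1, 1↦3, 2↦4}, {0↦1, 1↦3, 2↦5}, {0↦3, 1↦1, 2↦4} (+1 more)

Answer: [R3]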